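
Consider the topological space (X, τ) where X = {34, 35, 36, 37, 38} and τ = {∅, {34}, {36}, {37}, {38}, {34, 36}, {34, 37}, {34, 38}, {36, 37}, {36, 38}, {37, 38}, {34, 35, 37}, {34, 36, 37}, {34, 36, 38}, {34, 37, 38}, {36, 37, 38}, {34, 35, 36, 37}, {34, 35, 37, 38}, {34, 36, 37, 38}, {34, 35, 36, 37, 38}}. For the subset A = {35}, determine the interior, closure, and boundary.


int(A) = ∅, cl(A) = {35}, ∂A = {35}.

Closed sets in (X, τ) are complements of opens:
  closed(X, τ) = {∅, {35}, {36}, {38}, {34, 35}, {35, 36}, {35, 37}, {35, 38}, {36, 38}, {34, 35, 36}, {34, 35, 37}, {34, 35, 38}, {35, 36, 37}, {35, 36, 38}, {35, 37, 38}, {34, 35, 36, 37}, {34, 35, 36, 38}, {34, 35, 37, 38}, {35, 36, 37, 38}, {34, 35, 36, 37, 38}}.
int(A) = ⋃ {U ∈ τ : U ⊆ A}. Opens contained in A: ∅.
Taking the union of these: int(A) = ∅.
cl(A) = ⋂ {C closed : A ⊆ C}. Closed sets containing A: {35}, {34, 35}, {35, 36}, {35, 37}, {35, 38}, {34, 35, 36}, {34, 35, 37}, {34, 35, 38}, {35, 36, 37}, {35, 36, 38}, {35, 37, 38}, {34, 35, 36, 37}, {34, 35, 36, 38}, {34, 35, 37, 38}, {35, 36, 37, 38}, {34, 35, 36, 37, 38}.
Intersecting these: cl(A) = {35}.
∂A = cl(A) ∖ int(A) = {35} ∖ ∅ = {35}.


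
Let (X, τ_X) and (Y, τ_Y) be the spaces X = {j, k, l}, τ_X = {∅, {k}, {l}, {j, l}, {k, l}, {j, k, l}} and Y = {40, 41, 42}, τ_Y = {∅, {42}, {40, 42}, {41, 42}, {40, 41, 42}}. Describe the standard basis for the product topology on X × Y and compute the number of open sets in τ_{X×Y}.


Basis B = {∅ × ∅, {k} × {42}, {l} × {42}, {j, l} × {42}, {k} × {40, 42}, {k} × {41, 42}, {k, l} × {42}, {l} × {40, 42}, {l} × {41, 42}, {j, k, l} × {42}, {k} × {40, 41, 42}, {l} × {40, 41, 42}, {j, l} × {40, 42}, {j, l} × {41, 42}, {k, l} × {40, 42}, {k, l} × {41, 42}, {j, l} × {40, 41, 42}, {j, k, l} × {40, 42}, {j, k, l} × {41, 42}, {k, l} × {40, 41, 42}, {j, k, l} × {40, 41, 42}}; |τ_{X×Y}| = 70.

Enumerate products U × V with U ∈ τ_X, V ∈ τ_Y (deduplicated):
  ∅ × ∅ = {} (∅)
  {k} × {42} = {(k,42)}
  {l} × {42} = {(l,42)}
  {j, l} × {42} = {(j,42), (l,42)}
  {k} × {40, 42} = {(k,40), (k,42)}
  {k} × {41, 42} = {(k,41), (k,42)}
  {k, l} × {42} = {(k,42), (l,42)}
  {l} × {40, 42} = {(l,40), (l,42)}
  {l} × {41, 42} = {(l,41), (l,42)}
  {j, k, l} × {42} = {(j,42), (k,42), (l,42)}
  {k} × {40, 41, 42} = {(k,40), (k,41), (k,42)}
  {l} × {40, 41, 42} = {(l,40), (l,41), (l,42)}
  {j, l} × {40, 42} = {(j,40), (j,42), (l,40), (l,42)}
  {j, l} × {41, 42} = {(j,41), (j,42), (l,41), (l,42)}
  {k, l} × {40, 42} = {(k,40), (k,42), (l,40), (l,42)}
  {k, l} × {41, 42} = {(k,41), (k,42), (l,41), (l,42)}
  {j, l} × {40, 41, 42} = {(j,40), (j,41), (j,42), (l,40), (l,41), (l,42)}
  {j, k, l} × {40, 42} = {(j,40), (j,42), (k,40), (k,42), (l,40), (l,42)}
  {j, k, l} × {41, 42} = {(j,41), (j,42), (k,41), (k,42), (l,41), (l,42)}
  {k, l} × {40, 41, 42} = {(k,40), (k,41), (k,42), (l,40), (l,41), (l,42)}
  {j, k, l} × {40, 41, 42} = {(j,40), (j,41), (j,42), (k,40), (k,41), (k,42), (l,40), (l,41), (l,42)}
These 21 distinct sets form the basis B.
Close under arbitrary unions to get τ_{X×Y}; counting gives |τ_{X×Y}| = 70.


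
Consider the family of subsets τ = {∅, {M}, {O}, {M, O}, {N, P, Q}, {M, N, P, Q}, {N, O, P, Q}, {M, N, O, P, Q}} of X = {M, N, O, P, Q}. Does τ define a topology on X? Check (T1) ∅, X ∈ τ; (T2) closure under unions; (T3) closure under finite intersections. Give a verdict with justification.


τ IS a topology on X.

Axiom (T1): ∅ ∈ τ? Yes; X ∈ τ? Yes.
Axiom (T2/T3): check pairwise unions and intersections of members of τ.
All pairwise intersections and unions checked — each lies in τ. Therefore τ satisfies (T1), (T2), (T3): it IS a topology on X.


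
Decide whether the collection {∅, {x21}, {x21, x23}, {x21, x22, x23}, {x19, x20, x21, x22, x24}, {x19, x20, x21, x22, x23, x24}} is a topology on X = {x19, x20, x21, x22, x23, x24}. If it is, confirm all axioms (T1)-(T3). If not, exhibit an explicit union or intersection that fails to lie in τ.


τ is NOT a topology on X.

Axiom (T1): ∅ ∈ τ? Yes; X ∈ τ? Yes.
Axiom (T2/T3): check pairwise unions and intersections of members of τ.
Counterexample for (T3): {x21, x22, x23} ∩ {x19, x20, x21, x22, x24} = {x21, x22} ∉ τ. Therefore τ is NOT a topology.


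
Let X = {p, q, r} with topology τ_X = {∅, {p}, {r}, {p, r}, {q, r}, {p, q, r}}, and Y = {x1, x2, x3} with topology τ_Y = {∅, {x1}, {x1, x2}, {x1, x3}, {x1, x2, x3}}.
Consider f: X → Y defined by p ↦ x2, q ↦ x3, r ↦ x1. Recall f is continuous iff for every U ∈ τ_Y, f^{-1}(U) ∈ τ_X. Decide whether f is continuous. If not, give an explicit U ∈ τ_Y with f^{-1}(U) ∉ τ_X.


f IS continuous.

Compute f^{-1}(U) for each U ∈ τ_Y:
  U = ∅: f^{-1}(U) = ∅ ∈ τ_X ✓.
  U = {x1}: f^{-1}(U) = {r} ∈ τ_X ✓.
  U = {x1, x2}: f^{-1}(U) = {p, r} ∈ τ_X ✓.
  U = {x1, x3}: f^{-1}(U) = {q, r} ∈ τ_X ✓.
  U = {x1, x2, x3}: f^{-1}(U) = {p, q, r} ∈ τ_X ✓.
Every preimage lies in τ_X, so f IS continuous.


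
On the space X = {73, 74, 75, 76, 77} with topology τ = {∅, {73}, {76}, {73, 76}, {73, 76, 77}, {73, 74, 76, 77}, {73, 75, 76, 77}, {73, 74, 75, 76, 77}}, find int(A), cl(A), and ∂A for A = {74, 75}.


int(A) = ∅, cl(A) = {74, 75}, ∂A = {74, 75}.

Closed sets in (X, τ) are complements of opens:
  closed(X, τ) = {∅, {74}, {75}, {74, 75}, {74, 75, 77}, {73, 74, 75, 77}, {74, 75, 76, 77}, {73, 74, 75, 76, 77}}.
int(A) = ⋃ {U ∈ τ : U ⊆ A}. Opens contained in A: ∅.
Taking the union of these: int(A) = ∅.
cl(A) = ⋂ {C closed : A ⊆ C}. Closed sets containing A: {74, 75}, {74, 75, 77}, {73, 74, 75, 77}, {74, 75, 76, 77}, {73, 74, 75, 76, 77}.
Intersecting these: cl(A) = {74, 75}.
∂A = cl(A) ∖ int(A) = {74, 75} ∖ ∅ = {74, 75}.


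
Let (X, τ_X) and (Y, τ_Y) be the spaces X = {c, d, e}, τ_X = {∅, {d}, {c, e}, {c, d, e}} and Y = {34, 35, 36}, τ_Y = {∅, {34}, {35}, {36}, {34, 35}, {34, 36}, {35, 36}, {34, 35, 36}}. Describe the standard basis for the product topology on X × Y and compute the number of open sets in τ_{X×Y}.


Basis B = {∅ × ∅, {d} × {34}, {d} × {35}, {d} × {36}, {c, e} × {34}, {c, e} × {35}, {c, e} × {36}, {d} × {34, 35}, {d} × {34, 36}, {d} × {35, 36}, {c, d, e} × {34}, {c, d, e} × {35}, {c, d, e} × {36}, {d} × {34, 35, 36}, {c, e} × {34, 35}, {c, e} × {34, 36}, {c, e} × {35, 36}, {c, e} × {34, 35, 36}, {c, d, e} × {34, 35}, {c, d, e} × {34, 36}, {c, d, e} × {35, 36}, {c, d, e} × {34, 35, 36}}; |τ_{X×Y}| = 64.

Enumerate products U × V with U ∈ τ_X, V ∈ τ_Y (deduplicated):
  ∅ × ∅ = {} (∅)
  {d} × {34} = {(d,34)}
  {d} × {35} = {(d,35)}
  {d} × {36} = {(d,36)}
  {c, e} × {34} = {(c,34), (e,34)}
  {c, e} × {35} = {(c,35), (e,35)}
  {c, e} × {36} = {(c,36), (e,36)}
  {d} × {34, 35} = {(d,34), (d,35)}
  {d} × {34, 36} = {(d,34), (d,36)}
  {d} × {35, 36} = {(d,35), (d,36)}
  {c, d, e} × {34} = {(c,34), (d,34), (e,34)}
  {c, d, e} × {35} = {(c,35), (d,35), (e,35)}
  {c, d, e} × {36} = {(c,36), (d,36), (e,36)}
  {d} × {34, 35, 36} = {(d,34), (d,35), (d,36)}
  {c, e} × {34, 35} = {(c,34), (c,35), (e,34), (e,35)}
  {c, e} × {34, 36} = {(c,34), (c,36), (e,34), (e,36)}
  {c, e} × {35, 36} = {(c,35), (c,36), (e,35), (e,36)}
  {c, e} × {34, 35, 36} = {(c,34), (c,35), (c,36), (e,34), (e,35), (e,36)}
  {c, d, e} × {34, 35} = {(c,34), (c,35), (d,34), (d,35), (e,34), (e,35)}
  {c, d, e} × {34, 36} = {(c,34), (c,36), (d,34), (d,36), (e,34), (e,36)}
  {c, d, e} × {35, 36} = {(c,35), (c,36), (d,35), (d,36), (e,35), (e,36)}
  {c, d, e} × {34, 35, 36} = {(c,34), (c,35), (c,36), (d,34), (d,35), (d,36), (e,34), (e,35), (e,36)}
These 22 distinct sets form the basis B.
Close under arbitrary unions to get τ_{X×Y}; counting gives |τ_{X×Y}| = 64.


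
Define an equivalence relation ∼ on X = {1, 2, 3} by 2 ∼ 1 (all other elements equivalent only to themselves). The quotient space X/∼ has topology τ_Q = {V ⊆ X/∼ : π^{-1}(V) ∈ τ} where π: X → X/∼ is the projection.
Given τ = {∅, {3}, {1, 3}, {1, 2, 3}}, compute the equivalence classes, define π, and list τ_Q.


X/∼ = {[1=2], [3]}; |τ_Q| = 3.

Equivalence classes: [1=2], [3].
Quotient map π: X → X/∼ sends 1 ↦ [1=2], 2 ↦ [1=2], 3 ↦ [3].
For each subset V ⊆ X/∼, compute π^{-1}(V) ⊆ X and check whether π^{-1}(V) ∈ τ. V is open in τ_Q iff π^{-1}(V) ∈ τ.
  V = {}: π^{-1}(V) = ∅ ∈ τ ✓.
  V = {[1=2]}: π^{-1}(V) = {1, 2} ∉ τ ✗.
  V = {[3]}: π^{-1}(V) = {3} ∈ τ ✓.
  V = {[1=2], [3]}: π^{-1}(V) = {1, 2, 3} ∈ τ ✓.
Open sets in the quotient: τ_Q = {{}, {[3]}, {[1=2], [3]}} (3 elements).


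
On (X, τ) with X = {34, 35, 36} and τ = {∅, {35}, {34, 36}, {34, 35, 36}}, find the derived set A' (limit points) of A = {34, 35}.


A' = {36}

For each x ∈ X, list the open sets U ∈ τ with x ∈ U, then check whether U ∩ (A ∖ {x}) ≠ ∅ for every such U.
  x = 34: open {34, 36} ∋ x has {34, 36} ∩ (A ∖ {34}) = ∅, so x is NOT a limit point.
  x = 35: open {35} ∋ x has {35} ∩ (A ∖ {35}) = ∅, so x is NOT a limit point.
  x = 36: opens ∋ x are {34, 36}, {34, 35, 36}; each meets A ∖ {36}, so x IS a limit point.
Collecting: A' = {36}.


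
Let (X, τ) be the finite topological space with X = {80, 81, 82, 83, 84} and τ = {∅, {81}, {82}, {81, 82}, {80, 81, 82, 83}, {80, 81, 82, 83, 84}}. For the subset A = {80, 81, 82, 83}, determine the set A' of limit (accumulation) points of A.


A' = {80, 83, 84}

For each x ∈ X, list the open sets U ∈ τ with x ∈ U, then check whether U ∩ (A ∖ {x}) ≠ ∅ for every such U.
  x = 80: opens ∋ x are {80, 81, 82, 83}, {80, 81, 82, 83, 84}; each meets A ∖ {80}, so x IS a limit point.
  x = 81: open {81} ∋ x has {81} ∩ (A ∖ {81}) = ∅, so x is NOT a limit point.
  x = 82: open {82} ∋ x has {82} ∩ (A ∖ {82}) = ∅, so x is NOT a limit point.
  x = 83: opens ∋ x are {80, 81, 82, 83}, {80, 81, 82, 83, 84}; each meets A ∖ {83}, so x IS a limit point.
  x = 84: opens ∋ x are {80, 81, 82, 83, 84}; each meets A ∖ {84}, so x IS a limit point.
Collecting: A' = {80, 83, 84}.


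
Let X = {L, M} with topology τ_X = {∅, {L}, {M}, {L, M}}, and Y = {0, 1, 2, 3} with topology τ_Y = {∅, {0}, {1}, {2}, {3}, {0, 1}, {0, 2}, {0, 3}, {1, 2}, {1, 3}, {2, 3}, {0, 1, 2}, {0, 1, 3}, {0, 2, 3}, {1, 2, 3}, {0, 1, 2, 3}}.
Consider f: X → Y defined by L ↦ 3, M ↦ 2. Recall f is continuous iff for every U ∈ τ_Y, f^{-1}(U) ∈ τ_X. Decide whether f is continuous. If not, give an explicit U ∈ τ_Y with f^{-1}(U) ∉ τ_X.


f IS continuous.

Compute f^{-1}(U) for each U ∈ τ_Y:
  U = ∅: f^{-1}(U) = ∅ ∈ τ_X ✓.
  U = {0}: f^{-1}(U) = ∅ ∈ τ_X ✓.
  U = {1}: f^{-1}(U) = ∅ ∈ τ_X ✓.
  U = {2}: f^{-1}(U) = {M} ∈ τ_X ✓.
  U = {3}: f^{-1}(U) = {L} ∈ τ_X ✓.
  U = {0, 1}: f^{-1}(U) = ∅ ∈ τ_X ✓.
  U = {0, 2}: f^{-1}(U) = {M} ∈ τ_X ✓.
  U = {0, 3}: f^{-1}(U) = {L} ∈ τ_X ✓.
  U = {1, 2}: f^{-1}(U) = {M} ∈ τ_X ✓.
  U = {1, 3}: f^{-1}(U) = {L} ∈ τ_X ✓.
  U = {2, 3}: f^{-1}(U) = {L, M} ∈ τ_X ✓.
  U = {0, 1, 2}: f^{-1}(U) = {M} ∈ τ_X ✓.
  U = {0, 1, 3}: f^{-1}(U) = {L} ∈ τ_X ✓.
  U = {0, 2, 3}: f^{-1}(U) = {L, M} ∈ τ_X ✓.
  U = {1, 2, 3}: f^{-1}(U) = {L, M} ∈ τ_X ✓.
  U = {0, 1, 2, 3}: f^{-1}(U) = {L, M} ∈ τ_X ✓.
Every preimage lies in τ_X, so f IS continuous.


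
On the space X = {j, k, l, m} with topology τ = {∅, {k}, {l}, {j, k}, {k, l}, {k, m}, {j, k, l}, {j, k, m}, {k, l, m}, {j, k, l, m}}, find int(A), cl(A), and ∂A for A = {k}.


int(A) = {k}, cl(A) = {j, k, m}, ∂A = {j, m}.

Closed sets in (X, τ) are complements of opens:
  closed(X, τ) = {∅, {j}, {l}, {m}, {j, l}, {j, m}, {l, m}, {j, k, m}, {j, l, m}, {j, k, l, m}}.
int(A) = ⋃ {U ∈ τ : U ⊆ A}. Opens contained in A: ∅, {k}.
Taking the union of these: int(A) = {k}.
cl(A) = ⋂ {C closed : A ⊆ C}. Closed sets containing A: {j, k, m}, {j, k, l, m}.
Intersecting these: cl(A) = {j, k, m}.
∂A = cl(A) ∖ int(A) = {j, k, m} ∖ {k} = {j, m}.


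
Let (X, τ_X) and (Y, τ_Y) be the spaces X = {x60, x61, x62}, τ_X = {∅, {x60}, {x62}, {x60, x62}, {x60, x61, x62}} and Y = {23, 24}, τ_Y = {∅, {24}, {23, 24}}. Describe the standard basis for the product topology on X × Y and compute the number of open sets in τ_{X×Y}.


Basis B = {∅ × ∅, {x60} × {24}, {x62} × {24}, {x60} × {23, 24}, {x60, x62} × {24}, {x62} × {23, 24}, {x60, x61, x62} × {24}, {x60, x62} × {23, 24}, {x60, x61, x62} × {23, 24}}; |τ_{X×Y}| = 14.

Enumerate products U × V with U ∈ τ_X, V ∈ τ_Y (deduplicated):
  ∅ × ∅ = {} (∅)
  {x60} × {24} = {(x60,24)}
  {x62} × {24} = {(x62,24)}
  {x60} × {23, 24} = {(x60,23), (x60,24)}
  {x60, x62} × {24} = {(x60,24), (x62,24)}
  {x62} × {23, 24} = {(x62,23), (x62,24)}
  {x60, x61, x62} × {24} = {(x60,24), (x61,24), (x62,24)}
  {x60, x62} × {23, 24} = {(x60,23), (x60,24), (x62,23), (x62,24)}
  {x60, x61, x62} × {23, 24} = {(x60,23), (x60,24), (x61,23), (x61,24), (x62,23), (x62,24)}
These 9 distinct sets form the basis B.
Close under arbitrary unions to get τ_{X×Y}; counting gives |τ_{X×Y}| = 14.


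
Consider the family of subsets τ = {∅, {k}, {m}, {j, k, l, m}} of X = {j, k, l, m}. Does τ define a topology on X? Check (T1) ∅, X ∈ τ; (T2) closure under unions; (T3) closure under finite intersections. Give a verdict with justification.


τ is NOT a topology on X.

Axiom (T1): ∅ ∈ τ? Yes; X ∈ τ? Yes.
Axiom (T2/T3): check pairwise unions and intersections of members of τ.
Counterexample for (T2): {k} ∪ {m} = {k, m} ∉ τ. Therefore τ is NOT a topology.


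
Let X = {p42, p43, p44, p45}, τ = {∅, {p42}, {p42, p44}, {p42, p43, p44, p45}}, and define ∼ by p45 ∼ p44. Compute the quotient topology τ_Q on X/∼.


X/∼ = {[p42], [p43], [p44=p45]}; |τ_Q| = 3.

Equivalence classes: [p42], [p43], [p44=p45].
Quotient map π: X → X/∼ sends p42 ↦ [p42], p43 ↦ [p43], p44 ↦ [p44=p45], p45 ↦ [p44=p45].
For each subset V ⊆ X/∼, compute π^{-1}(V) ⊆ X and check whether π^{-1}(V) ∈ τ. V is open in τ_Q iff π^{-1}(V) ∈ τ.
  V = {}: π^{-1}(V) = ∅ ∈ τ ✓.
  V = {[p42]}: π^{-1}(V) = {p42} ∈ τ ✓.
  V = {[p43]}: π^{-1}(V) = {p43} ∉ τ ✗.
  V = {[p42], [p43]}: π^{-1}(V) = {p42, p43} ∉ τ ✗.
  V = {[p44=p45]}: π^{-1}(V) = {p44, p45} ∉ τ ✗.
  V = {[p42], [p44=p45]}: π^{-1}(V) = {p42, p44, p45} ∉ τ ✗.
  V = {[p43], [p44=p45]}: π^{-1}(V) = {p43, p44, p45} ∉ τ ✗.
  V = {[p42], [p43], [p44=p45]}: π^{-1}(V) = {p42, p43, p44, p45} ∈ τ ✓.
Open sets in the quotient: τ_Q = {{}, {[p42]}, {[p42], [p43], [p44=p45]}} (3 elements).


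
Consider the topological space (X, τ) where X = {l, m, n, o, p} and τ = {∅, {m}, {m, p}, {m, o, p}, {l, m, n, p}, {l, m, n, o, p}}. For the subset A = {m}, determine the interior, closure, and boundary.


int(A) = {m}, cl(A) = {l, m, n, o, p}, ∂A = {l, n, o, p}.

Closed sets in (X, τ) are complements of opens:
  closed(X, τ) = {∅, {o}, {l, n}, {l, n, o}, {l, n, o, p}, {l, m, n, o, p}}.
int(A) = ⋃ {U ∈ τ : U ⊆ A}. Opens contained in A: ∅, {m}.
Taking the union of these: int(A) = {m}.
cl(A) = ⋂ {C closed : A ⊆ C}. Closed sets containing A: {l, m, n, o, p}.
Intersecting these: cl(A) = {l, m, n, o, p}.
∂A = cl(A) ∖ int(A) = {l, m, n, o, p} ∖ {m} = {l, n, o, p}.


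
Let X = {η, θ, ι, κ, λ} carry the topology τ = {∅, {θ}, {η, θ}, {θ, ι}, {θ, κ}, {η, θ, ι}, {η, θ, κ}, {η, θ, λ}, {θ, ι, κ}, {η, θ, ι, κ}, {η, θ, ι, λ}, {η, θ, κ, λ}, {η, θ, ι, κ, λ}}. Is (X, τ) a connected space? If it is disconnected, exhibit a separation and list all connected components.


(X, τ) is connected.

Find clopen sets (U ∈ τ with X ∖ U ∈ τ):
  U = ∅, X ∖ U = {η, θ, ι, κ, λ} — both open, so U is clopen.
  U = {η, θ, ι, κ, λ}, X ∖ U = ∅ — both open, so U is clopen.
Only trivial clopens (∅ and X) exist, so (X, τ) is connected.
Compute connected components by grouping points that agree on all clopens:
  component: {η, θ, ι, κ, λ}


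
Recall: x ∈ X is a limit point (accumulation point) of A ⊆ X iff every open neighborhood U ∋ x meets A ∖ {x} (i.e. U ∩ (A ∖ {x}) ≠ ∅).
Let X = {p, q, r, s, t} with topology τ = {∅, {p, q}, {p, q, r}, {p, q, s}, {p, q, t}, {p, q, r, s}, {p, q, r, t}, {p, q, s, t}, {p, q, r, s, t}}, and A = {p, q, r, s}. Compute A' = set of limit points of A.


A' = {p, q, r, s, t}

For each x ∈ X, list the open sets U ∈ τ with x ∈ U, then check whether U ∩ (A ∖ {x}) ≠ ∅ for every such U.
  x = p: opens ∋ x are {p, q}, {p, q, r}, {p, q, s}, {p, q, t}, {p, q, r, s}, {p, q, r, t}, {p, q, s, t}, {p, q, r, s, t}; each meets A ∖ {p}, so x IS a limit point.
  x = q: opens ∋ x are {p, q}, {p, q, r}, {p, q, s}, {p, q, t}, {p, q, r, s}, {p, q, r, t}, {p, q, s, t}, {p, q, r, s, t}; each meets A ∖ {q}, so x IS a limit point.
  x = r: opens ∋ x are {p, q, r}, {p, q, r, s}, {p, q, r, t}, {p, q, r, s, t}; each meets A ∖ {r}, so x IS a limit point.
  x = s: opens ∋ x are {p, q, s}, {p, q, r, s}, {p, q, s, t}, {p, q, r, s, t}; each meets A ∖ {s}, so x IS a limit point.
  x = t: opens ∋ x are {p, q, t}, {p, q, r, t}, {p, q, s, t}, {p, q, r, s, t}; each meets A ∖ {t}, so x IS a limit point.
Collecting: A' = {p, q, r, s, t}.


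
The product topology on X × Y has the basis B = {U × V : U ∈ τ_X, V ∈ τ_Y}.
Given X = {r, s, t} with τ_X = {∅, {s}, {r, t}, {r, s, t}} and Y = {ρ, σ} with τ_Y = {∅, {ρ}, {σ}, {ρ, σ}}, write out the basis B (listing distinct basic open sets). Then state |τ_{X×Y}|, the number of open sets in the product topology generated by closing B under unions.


Basis B = {∅ × ∅, {s} × {ρ}, {s} × {σ}, {r, t} × {ρ}, {r, t} × {σ}, {s} × {ρ, σ}, {r, s, t} × {ρ}, {r, s, t} × {σ}, {r, t} × {ρ, σ}, {r, s, t} × {ρ, σ}}; |τ_{X×Y}| = 16.

Enumerate products U × V with U ∈ τ_X, V ∈ τ_Y (deduplicated):
  ∅ × ∅ = {} (∅)
  {s} × {ρ} = {(s,ρ)}
  {s} × {σ} = {(s,σ)}
  {r, t} × {ρ} = {(r,ρ), (t,ρ)}
  {r, t} × {σ} = {(r,σ), (t,σ)}
  {s} × {ρ, σ} = {(s,ρ), (s,σ)}
  {r, s, t} × {ρ} = {(r,ρ), (s,ρ), (t,ρ)}
  {r, s, t} × {σ} = {(r,σ), (s,σ), (t,σ)}
  {r, t} × {ρ, σ} = {(r,ρ), (r,σ), (t,ρ), (t,σ)}
  {r, s, t} × {ρ, σ} = {(r,ρ), (r,σ), (s,ρ), (s,σ), (t,ρ), (t,σ)}
These 10 distinct sets form the basis B.
Close under arbitrary unions to get τ_{X×Y}; counting gives |τ_{X×Y}| = 16.


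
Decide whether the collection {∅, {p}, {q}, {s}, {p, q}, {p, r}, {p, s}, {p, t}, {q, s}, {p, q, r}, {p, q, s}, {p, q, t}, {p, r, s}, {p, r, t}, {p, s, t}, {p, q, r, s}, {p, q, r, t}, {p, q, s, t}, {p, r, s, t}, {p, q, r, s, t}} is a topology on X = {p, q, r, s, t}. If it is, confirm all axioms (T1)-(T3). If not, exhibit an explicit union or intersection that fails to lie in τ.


τ IS a topology on X.

Axiom (T1): ∅ ∈ τ? Yes; X ∈ τ? Yes.
Axiom (T2/T3): check pairwise unions and intersections of members of τ.
All pairwise intersections and unions checked — each lies in τ. Therefore τ satisfies (T1), (T2), (T3): it IS a topology on X.


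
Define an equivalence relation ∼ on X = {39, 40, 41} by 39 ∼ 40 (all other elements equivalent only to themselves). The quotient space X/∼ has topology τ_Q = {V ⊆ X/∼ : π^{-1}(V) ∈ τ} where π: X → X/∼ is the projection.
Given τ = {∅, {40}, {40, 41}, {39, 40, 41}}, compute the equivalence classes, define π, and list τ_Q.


X/∼ = {[39=40], [41]}; |τ_Q| = 2.

Equivalence classes: [39=40], [41].
Quotient map π: X → X/∼ sends 39 ↦ [39=40], 40 ↦ [39=40], 41 ↦ [41].
For each subset V ⊆ X/∼, compute π^{-1}(V) ⊆ X and check whether π^{-1}(V) ∈ τ. V is open in τ_Q iff π^{-1}(V) ∈ τ.
  V = {}: π^{-1}(V) = ∅ ∈ τ ✓.
  V = {[39=40]}: π^{-1}(V) = {39, 40} ∉ τ ✗.
  V = {[41]}: π^{-1}(V) = {41} ∉ τ ✗.
  V = {[39=40], [41]}: π^{-1}(V) = {39, 40, 41} ∈ τ ✓.
Open sets in the quotient: τ_Q = {{}, {[39=40], [41]}} (2 elements).


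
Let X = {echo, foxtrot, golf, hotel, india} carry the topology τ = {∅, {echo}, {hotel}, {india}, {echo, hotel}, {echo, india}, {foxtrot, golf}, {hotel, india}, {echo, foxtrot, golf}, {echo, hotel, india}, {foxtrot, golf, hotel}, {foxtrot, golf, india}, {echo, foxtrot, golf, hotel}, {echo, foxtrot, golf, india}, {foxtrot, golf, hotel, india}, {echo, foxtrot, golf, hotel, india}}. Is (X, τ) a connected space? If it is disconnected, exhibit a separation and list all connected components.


(X, τ) is disconnected; components = [{echo}, {hotel}, {india}, {foxtrot, golf}].

Find clopen sets (U ∈ τ with X ∖ U ∈ τ):
  U = ∅, X ∖ U = {echo, foxtrot, golf, hotel, india} — both open, so U is clopen.
  U = {echo}, X ∖ U = {foxtrot, golf, hotel, india} — both open, so U is clopen.
  U = {hotel}, X ∖ U = {echo, foxtrot, golf, india} — both open, so U is clopen.
  U = {india}, X ∖ U = {echo, foxtrot, golf, hotel} — both open, so U is clopen.
  U = {echo, hotel}, X ∖ U = {foxtrot, golf, india} — both open, so U is clopen.
  U = {echo, india}, X ∖ U = {foxtrot, golf, hotel} — both open, so U is clopen.
  U = {foxtrot, golf}, X ∖ U = {echo, hotel, india} — both open, so U is clopen.
  U = {hotel, india}, X ∖ U = {echo, foxtrot, golf} — both open, so U is clopen.
  U = {echo, foxtrot, golf}, X ∖ U = {hotel, india} — both open, so U is clopen.
  U = {echo, hotel, india}, X ∖ U = {foxtrot, golf} — both open, so U is clopen.
  U = {foxtrot, golf, hotel}, X ∖ U = {echo, india} — both open, so U is clopen.
  U = {foxtrot, golf, india}, X ∖ U = {echo, hotel} — both open, so U is clopen.
  U = {echo, foxtrot, golf, hotel}, X ∖ U = {india} — both open, so U is clopen.
  U = {echo, foxtrot, golf, india}, X ∖ U = {hotel} — both open, so U is clopen.
  U = {foxtrot, golf, hotel, india}, X ∖ U = {echo} — both open, so U is clopen.
  U = {echo, foxtrot, golf, hotel, india}, X ∖ U = ∅ — both open, so U is clopen.
Nontrivial clopen(s) exist: e.g. {hotel, india}. So (X, τ) is disconnected.
Compute connected components by grouping points that agree on all clopens:
  component: {echo}
  component: {hotel}
  component: {india}
  component: {foxtrot, golf}


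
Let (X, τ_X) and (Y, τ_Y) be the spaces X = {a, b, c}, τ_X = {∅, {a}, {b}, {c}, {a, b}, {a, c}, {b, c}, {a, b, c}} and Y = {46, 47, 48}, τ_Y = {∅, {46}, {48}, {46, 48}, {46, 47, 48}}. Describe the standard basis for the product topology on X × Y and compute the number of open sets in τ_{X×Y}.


Basis B = {∅ × ∅, {a} × {46}, {a} × {48}, {b} × {46}, {b} × {48}, {c} × {46}, {c} × {48}, {a} × {46, 48}, {a, b} × {46}, {a, c} × {46}, {a, b} × {48}, {a, c} × {48}, {b} × {46, 48}, {b, c} × {46}, {b, c} × {48}, {c} × {46, 48}, {a} × {46, 47, 48}, {a, b, c} × {46}, {a, b, c} × {48}, {b} × {46, 47, 48}, {c} × {46, 47, 48}, {a, b} × {46, 48}, {a, c} × {46, 48}, {b, c} × {46, 48}, {a, b} × {46, 47, 48}, {a, c} × {46, 47, 48}, {a, b, c} × {46, 48}, {b, c} × {46, 47, 48}, {a, b, c} × {46, 47, 48}}; |τ_{X×Y}| = 125.

Enumerate products U × V with U ∈ τ_X, V ∈ τ_Y (deduplicated):
  ∅ × ∅ = {} (∅)
  {a} × {46} = {(a,46)}
  {a} × {48} = {(a,48)}
  {b} × {46} = {(b,46)}
  {b} × {48} = {(b,48)}
  {c} × {46} = {(c,46)}
  {c} × {48} = {(c,48)}
  {a} × {46, 48} = {(a,46), (a,48)}
  {a, b} × {46} = {(a,46), (b,46)}
  {a, c} × {46} = {(a,46), (c,46)}
  {a, b} × {48} = {(a,48), (b,48)}
  {a, c} × {48} = {(a,48), (c,48)}
  {b} × {46, 48} = {(b,46), (b,48)}
  {b, c} × {46} = {(b,46), (c,46)}
  {b, c} × {48} = {(b,48), (c,48)}
  {c} × {46, 48} = {(c,46), (c,48)}
  {a} × {46, 47, 48} = {(a,46), (a,47), (a,48)}
  {a, b, c} × {46} = {(a,46), (b,46), (c,46)}
  {a, b, c} × {48} = {(a,48), (b,48), (c,48)}
  {b} × {46, 47, 48} = {(b,46), (b,47), (b,48)}
  {c} × {46, 47, 48} = {(c,46), (c,47), (c,48)}
  {a, b} × {46, 48} = {(a,46), (a,48), (b,46), (b,48)}
  {a, c} × {46, 48} = {(a,46), (a,48), (c,46), (c,48)}
  {b, c} × {46, 48} = {(b,46), (b,48), (c,46), (c,48)}
  {a, b} × {46, 47, 48} = {(a,46), (a,47), (a,48), (b,46), (b,47), (b,48)}
  {a, c} × {46, 47, 48} = {(a,46), (a,47), (a,48), (c,46), (c,47), (c,48)}
  {a, b, c} × {46, 48} = {(a,46), (a,48), (b,46), (b,48), (c,46), (c,48)}
  {b, c} × {46, 47, 48} = {(b,46), (b,47), (b,48), (c,46), (c,47), (c,48)}
  {a, b, c} × {46, 47, 48} = {(a,46), (a,47), (a,48), (b,46), (b,47), (b,48), (c,46), (c,47), (c,48)}
These 29 distinct sets form the basis B.
Close under arbitrary unions to get τ_{X×Y}; counting gives |τ_{X×Y}| = 125.


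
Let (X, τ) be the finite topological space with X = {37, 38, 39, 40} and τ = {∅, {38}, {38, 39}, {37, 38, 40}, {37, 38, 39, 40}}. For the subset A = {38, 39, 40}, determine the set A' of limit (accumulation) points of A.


A' = {37, 39, 40}

For each x ∈ X, list the open sets U ∈ τ with x ∈ U, then check whether U ∩ (A ∖ {x}) ≠ ∅ for every such U.
  x = 37: opens ∋ x are {37, 38, 40}, {37, 38, 39, 40}; each meets A ∖ {37}, so x IS a limit point.
  x = 38: open {38} ∋ x has {38} ∩ (A ∖ {38}) = ∅, so x is NOT a limit point.
  x = 39: opens ∋ x are {38, 39}, {37, 38, 39, 40}; each meets A ∖ {39}, so x IS a limit point.
  x = 40: opens ∋ x are {37, 38, 40}, {37, 38, 39, 40}; each meets A ∖ {40}, so x IS a limit point.
Collecting: A' = {37, 39, 40}.


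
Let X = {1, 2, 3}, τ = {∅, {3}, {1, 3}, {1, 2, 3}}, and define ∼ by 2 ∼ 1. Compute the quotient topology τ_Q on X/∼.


X/∼ = {[1=2], [3]}; |τ_Q| = 3.

Equivalence classes: [1=2], [3].
Quotient map π: X → X/∼ sends 1 ↦ [1=2], 2 ↦ [1=2], 3 ↦ [3].
For each subset V ⊆ X/∼, compute π^{-1}(V) ⊆ X and check whether π^{-1}(V) ∈ τ. V is open in τ_Q iff π^{-1}(V) ∈ τ.
  V = {}: π^{-1}(V) = ∅ ∈ τ ✓.
  V = {[1=2]}: π^{-1}(V) = {1, 2} ∉ τ ✗.
  V = {[3]}: π^{-1}(V) = {3} ∈ τ ✓.
  V = {[1=2], [3]}: π^{-1}(V) = {1, 2, 3} ∈ τ ✓.
Open sets in the quotient: τ_Q = {{}, {[3]}, {[1=2], [3]}} (3 elements).


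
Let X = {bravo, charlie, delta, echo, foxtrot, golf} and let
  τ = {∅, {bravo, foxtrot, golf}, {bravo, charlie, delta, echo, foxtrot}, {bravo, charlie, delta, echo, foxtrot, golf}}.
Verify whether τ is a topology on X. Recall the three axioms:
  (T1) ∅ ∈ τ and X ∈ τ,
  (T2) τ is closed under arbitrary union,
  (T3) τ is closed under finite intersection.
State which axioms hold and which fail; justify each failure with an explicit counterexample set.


τ is NOT a topology on X.

Axiom (T1): ∅ ∈ τ? Yes; X ∈ τ? Yes.
Axiom (T2/T3): check pairwise unions and intersections of members of τ.
Counterexample for (T3): {bravo, foxtrot, golf} ∩ {bravo, charlie, delta, echo, foxtrot} = {bravo, foxtrot} ∉ τ. Therefore τ is NOT a topology.


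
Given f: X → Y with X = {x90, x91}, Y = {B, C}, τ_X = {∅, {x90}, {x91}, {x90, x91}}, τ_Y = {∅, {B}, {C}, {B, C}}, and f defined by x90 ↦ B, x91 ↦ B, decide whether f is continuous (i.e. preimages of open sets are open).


f IS continuous.

Compute f^{-1}(U) for each U ∈ τ_Y:
  U = ∅: f^{-1}(U) = ∅ ∈ τ_X ✓.
  U = {B}: f^{-1}(U) = {x90, x91} ∈ τ_X ✓.
  U = {C}: f^{-1}(U) = ∅ ∈ τ_X ✓.
  U = {B, C}: f^{-1}(U) = {x90, x91} ∈ τ_X ✓.
Every preimage lies in τ_X, so f IS continuous.


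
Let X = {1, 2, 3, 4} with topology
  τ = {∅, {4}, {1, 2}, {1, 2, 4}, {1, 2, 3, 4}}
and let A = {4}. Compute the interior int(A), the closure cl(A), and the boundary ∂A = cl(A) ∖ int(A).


int(A) = {4}, cl(A) = {3, 4}, ∂A = {3}.

Closed sets in (X, τ) are complements of opens:
  closed(X, τ) = {∅, {3}, {3, 4}, {1, 2, 3}, {1, 2, 3, 4}}.
int(A) = ⋃ {U ∈ τ : U ⊆ A}. Opens contained in A: ∅, {4}.
Taking the union of these: int(A) = {4}.
cl(A) = ⋂ {C closed : A ⊆ C}. Closed sets containing A: {3, 4}, {1, 2, 3, 4}.
Intersecting these: cl(A) = {3, 4}.
∂A = cl(A) ∖ int(A) = {3, 4} ∖ {4} = {3}.


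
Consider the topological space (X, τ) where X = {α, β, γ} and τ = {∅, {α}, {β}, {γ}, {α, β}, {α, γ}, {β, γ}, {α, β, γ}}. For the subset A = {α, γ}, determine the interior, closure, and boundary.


int(A) = {α, γ}, cl(A) = {α, γ}, ∂A = ∅.

Closed sets in (X, τ) are complements of opens:
  closed(X, τ) = {∅, {α}, {β}, {γ}, {α, β}, {α, γ}, {β, γ}, {α, β, γ}}.
int(A) = ⋃ {U ∈ τ : U ⊆ A}. Opens contained in A: ∅, {α}, {γ}, {α, γ}.
Taking the union of these: int(A) = {α, γ}.
cl(A) = ⋂ {C closed : A ⊆ C}. Closed sets containing A: {α, γ}, {α, β, γ}.
Intersecting these: cl(A) = {α, γ}.
∂A = cl(A) ∖ int(A) = {α, γ} ∖ {α, γ} = ∅.


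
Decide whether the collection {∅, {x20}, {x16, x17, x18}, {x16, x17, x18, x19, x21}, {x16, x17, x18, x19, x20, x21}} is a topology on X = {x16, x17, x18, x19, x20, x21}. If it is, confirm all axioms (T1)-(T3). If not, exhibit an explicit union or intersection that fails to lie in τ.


τ is NOT a topology on X.

Axiom (T1): ∅ ∈ τ? Yes; X ∈ τ? Yes.
Axiom (T2/T3): check pairwise unions and intersections of members of τ.
Counterexample for (T2): {x20} ∪ {x16, x17, x18} = {x16, x17, x18, x20} ∉ τ. Therefore τ is NOT a topology.


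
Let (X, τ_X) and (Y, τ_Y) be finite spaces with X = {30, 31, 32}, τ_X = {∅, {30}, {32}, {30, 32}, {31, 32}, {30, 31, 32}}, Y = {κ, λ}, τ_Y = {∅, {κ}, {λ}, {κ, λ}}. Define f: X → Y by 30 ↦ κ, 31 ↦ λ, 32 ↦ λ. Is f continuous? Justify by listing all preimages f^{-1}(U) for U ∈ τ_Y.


f IS continuous.

Compute f^{-1}(U) for each U ∈ τ_Y:
  U = ∅: f^{-1}(U) = ∅ ∈ τ_X ✓.
  U = {κ}: f^{-1}(U) = {30} ∈ τ_X ✓.
  U = {λ}: f^{-1}(U) = {31, 32} ∈ τ_X ✓.
  U = {κ, λ}: f^{-1}(U) = {30, 31, 32} ∈ τ_X ✓.
Every preimage lies in τ_X, so f IS continuous.


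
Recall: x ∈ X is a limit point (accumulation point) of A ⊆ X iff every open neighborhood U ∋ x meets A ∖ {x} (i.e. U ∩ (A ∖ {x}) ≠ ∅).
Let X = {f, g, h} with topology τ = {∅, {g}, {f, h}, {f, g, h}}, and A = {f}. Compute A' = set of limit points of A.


A' = {h}

For each x ∈ X, list the open sets U ∈ τ with x ∈ U, then check whether U ∩ (A ∖ {x}) ≠ ∅ for every such U.
  x = f: open {f, h} ∋ x has {f, h} ∩ (A ∖ {f}) = ∅, so x is NOT a limit point.
  x = g: open {g} ∋ x has {g} ∩ (A ∖ {g}) = ∅, so x is NOT a limit point.
  x = h: opens ∋ x are {f, h}, {f, g, h}; each meets A ∖ {h}, so x IS a limit point.
Collecting: A' = {h}.


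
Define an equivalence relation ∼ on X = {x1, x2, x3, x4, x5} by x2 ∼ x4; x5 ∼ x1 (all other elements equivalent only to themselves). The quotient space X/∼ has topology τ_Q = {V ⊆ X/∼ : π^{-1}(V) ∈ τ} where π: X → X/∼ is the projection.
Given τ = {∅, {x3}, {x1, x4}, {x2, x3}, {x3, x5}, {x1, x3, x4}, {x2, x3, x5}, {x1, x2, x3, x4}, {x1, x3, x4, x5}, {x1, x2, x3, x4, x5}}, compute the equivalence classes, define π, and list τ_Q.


X/∼ = {[x1=x5], [x2=x4], [x3]}; |τ_Q| = 3.

Equivalence classes: [x1=x5], [x2=x4], [x3].
Quotient map π: X → X/∼ sends x1 ↦ [x1=x5], x2 ↦ [x2=x4], x3 ↦ [x3], x4 ↦ [x2=x4], x5 ↦ [x1=x5].
For each subset V ⊆ X/∼, compute π^{-1}(V) ⊆ X and check whether π^{-1}(V) ∈ τ. V is open in τ_Q iff π^{-1}(V) ∈ τ.
  V = {}: π^{-1}(V) = ∅ ∈ τ ✓.
  V = {[x1=x5]}: π^{-1}(V) = {x1, x5} ∉ τ ✗.
  V = {[x2=x4]}: π^{-1}(V) = {x2, x4} ∉ τ ✗.
  V = {[x1=x5], [x2=x4]}: π^{-1}(V) = {x1, x2, x4, x5} ∉ τ ✗.
  V = {[x3]}: π^{-1}(V) = {x3} ∈ τ ✓.
  V = {[x1=x5], [x3]}: π^{-1}(V) = {x1, x3, x5} ∉ τ ✗.
  V = {[x2=x4], [x3]}: π^{-1}(V) = {x2, x3, x4} ∉ τ ✗.
  V = {[x1=x5], [x2=x4], [x3]}: π^{-1}(V) = {x1, x2, x3, x4, x5} ∈ τ ✓.
Open sets in the quotient: τ_Q = {{}, {[x3]}, {[x1=x5], [x2=x4], [x3]}} (3 elements).


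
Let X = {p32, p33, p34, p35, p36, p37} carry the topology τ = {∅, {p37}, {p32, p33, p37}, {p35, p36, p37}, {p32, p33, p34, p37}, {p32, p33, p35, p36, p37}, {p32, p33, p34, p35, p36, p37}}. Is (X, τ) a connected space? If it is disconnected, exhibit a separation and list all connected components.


(X, τ) is connected.

Find clopen sets (U ∈ τ with X ∖ U ∈ τ):
  U = ∅, X ∖ U = {p32, p33, p34, p35, p36, p37} — both open, so U is clopen.
  U = {p32, p33, p34, p35, p36, p37}, X ∖ U = ∅ — both open, so U is clopen.
Only trivial clopens (∅ and X) exist, so (X, τ) is connected.
Compute connected components by grouping points that agree on all clopens:
  component: {p32, p33, p34, p35, p36, p37}


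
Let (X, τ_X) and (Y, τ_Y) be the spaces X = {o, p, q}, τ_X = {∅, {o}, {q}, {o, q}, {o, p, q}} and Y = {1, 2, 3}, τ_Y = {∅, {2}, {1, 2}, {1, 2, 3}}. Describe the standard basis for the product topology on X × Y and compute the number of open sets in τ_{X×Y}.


Basis B = {∅ × ∅, {o} × {2}, {q} × {2}, {o} × {1, 2}, {o, q} × {2}, {q} × {1, 2}, {o} × {1, 2, 3}, {o, p, q} × {2}, {q} × {1, 2, 3}, {o, q} × {1, 2}, {o, q} × {1, 2, 3}, {o, p, q} × {1, 2}, {o, p, q} × {1, 2, 3}}; |τ_{X×Y}| = 30.

Enumerate products U × V with U ∈ τ_X, V ∈ τ_Y (deduplicated):
  ∅ × ∅ = {} (∅)
  {o} × {2} = {(o,2)}
  {q} × {2} = {(q,2)}
  {o} × {1, 2} = {(o,1), (o,2)}
  {o, q} × {2} = {(o,2), (q,2)}
  {q} × {1, 2} = {(q,1), (q,2)}
  {o} × {1, 2, 3} = {(o,1), (o,2), (o,3)}
  {o, p, q} × {2} = {(o,2), (p,2), (q,2)}
  {q} × {1, 2, 3} = {(q,1), (q,2), (q,3)}
  {o, q} × {1, 2} = {(o,1), (o,2), (q,1), (q,2)}
  {o, q} × {1, 2, 3} = {(o,1), (o,2), (o,3), (q,1), (q,2), (q,3)}
  {o, p, q} × {1, 2} = {(o,1), (o,2), (p,1), (p,2), (q,1), (q,2)}
  {o, p, q} × {1, 2, 3} = {(o,1), (o,2), (o,3), (p,1), (p,2), (p,3), (q,1), (q,2), (q,3)}
These 13 distinct sets form the basis B.
Close under arbitrary unions to get τ_{X×Y}; counting gives |τ_{X×Y}| = 30.


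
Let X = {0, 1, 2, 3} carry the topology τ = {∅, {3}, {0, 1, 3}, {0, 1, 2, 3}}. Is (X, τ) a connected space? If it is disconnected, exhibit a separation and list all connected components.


(X, τ) is connected.

Find clopen sets (U ∈ τ with X ∖ U ∈ τ):
  U = ∅, X ∖ U = {0, 1, 2, 3} — both open, so U is clopen.
  U = {0, 1, 2, 3}, X ∖ U = ∅ — both open, so U is clopen.
Only trivial clopens (∅ and X) exist, so (X, τ) is connected.
Compute connected components by grouping points that agree on all clopens:
  component: {0, 1, 2, 3}


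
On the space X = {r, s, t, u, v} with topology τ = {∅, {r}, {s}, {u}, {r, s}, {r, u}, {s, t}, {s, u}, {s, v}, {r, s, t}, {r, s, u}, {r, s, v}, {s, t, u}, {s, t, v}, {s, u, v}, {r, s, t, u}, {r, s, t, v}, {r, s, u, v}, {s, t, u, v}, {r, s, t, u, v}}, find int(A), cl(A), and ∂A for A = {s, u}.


int(A) = {s, u}, cl(A) = {s, t, u, v}, ∂A = {t, v}.

Closed sets in (X, τ) are complements of opens:
  closed(X, τ) = {∅, {r}, {t}, {u}, {v}, {r, t}, {r, u}, {r, v}, {t, u}, {t, v}, {u, v}, {r, t, u}, {r, t, v}, {r, u, v}, {s, t, v}, {t, u, v}, {r, s, t, v}, {r, t, u, v}, {s, t, u, v}, {r, s, t, u, v}}.
int(A) = ⋃ {U ∈ τ : U ⊆ A}. Opens contained in A: ∅, {s}, {u}, {s, u}.
Taking the union of these: int(A) = {s, u}.
cl(A) = ⋂ {C closed : A ⊆ C}. Closed sets containing A: {s, t, u, v}, {r, s, t, u, v}.
Intersecting these: cl(A) = {s, t, u, v}.
∂A = cl(A) ∖ int(A) = {s, t, u, v} ∖ {s, u} = {t, v}.


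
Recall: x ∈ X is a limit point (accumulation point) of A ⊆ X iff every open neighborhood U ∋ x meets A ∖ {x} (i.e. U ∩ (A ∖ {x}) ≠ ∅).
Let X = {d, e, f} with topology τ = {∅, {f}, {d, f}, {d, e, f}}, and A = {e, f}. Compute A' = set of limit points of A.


A' = {d, e}

For each x ∈ X, list the open sets U ∈ τ with x ∈ U, then check whether U ∩ (A ∖ {x}) ≠ ∅ for every such U.
  x = d: opens ∋ x are {d, f}, {d, e, f}; each meets A ∖ {d}, so x IS a limit point.
  x = e: opens ∋ x are {d, e, f}; each meets A ∖ {e}, so x IS a limit point.
  x = f: open {f} ∋ x has {f} ∩ (A ∖ {f}) = ∅, so x is NOT a limit point.
Collecting: A' = {d, e}.


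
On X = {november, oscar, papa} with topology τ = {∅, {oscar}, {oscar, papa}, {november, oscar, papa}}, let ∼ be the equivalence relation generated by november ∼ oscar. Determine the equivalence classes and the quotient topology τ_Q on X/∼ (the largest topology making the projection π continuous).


X/∼ = {[november=oscar], [papa]}; |τ_Q| = 2.

Equivalence classes: [november=oscar], [papa].
Quotient map π: X → X/∼ sends november ↦ [november=oscar], oscar ↦ [november=oscar], papa ↦ [papa].
For each subset V ⊆ X/∼, compute π^{-1}(V) ⊆ X and check whether π^{-1}(V) ∈ τ. V is open in τ_Q iff π^{-1}(V) ∈ τ.
  V = {}: π^{-1}(V) = ∅ ∈ τ ✓.
  V = {[november=oscar]}: π^{-1}(V) = {november, oscar} ∉ τ ✗.
  V = {[papa]}: π^{-1}(V) = {papa} ∉ τ ✗.
  V = {[november=oscar], [papa]}: π^{-1}(V) = {november, oscar, papa} ∈ τ ✓.
Open sets in the quotient: τ_Q = {{}, {[november=oscar], [papa]}} (2 elements).


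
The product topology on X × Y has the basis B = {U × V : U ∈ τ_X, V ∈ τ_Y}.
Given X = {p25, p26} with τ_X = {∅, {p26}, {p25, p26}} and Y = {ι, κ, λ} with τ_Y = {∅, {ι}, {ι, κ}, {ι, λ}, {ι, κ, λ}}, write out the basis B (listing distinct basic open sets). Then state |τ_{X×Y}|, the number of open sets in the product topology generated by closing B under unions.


Basis B = {∅ × ∅, {p26} × {ι}, {p25, p26} × {ι}, {p26} × {ι, κ}, {p26} × {ι, λ}, {p26} × {ι, κ, λ}, {p25, p26} × {ι, κ}, {p25, p26} × {ι, λ}, {p25, p26} × {ι, κ, λ}}; |τ_{X×Y}| = 14.

Enumerate products U × V with U ∈ τ_X, V ∈ τ_Y (deduplicated):
  ∅ × ∅ = {} (∅)
  {p26} × {ι} = {(p26,ι)}
  {p25, p26} × {ι} = {(p25,ι), (p26,ι)}
  {p26} × {ι, κ} = {(p26,ι), (p26,κ)}
  {p26} × {ι, λ} = {(p26,ι), (p26,λ)}
  {p26} × {ι, κ, λ} = {(p26,ι), (p26,κ), (p26,λ)}
  {p25, p26} × {ι, κ} = {(p25,ι), (p25,κ), (p26,ι), (p26,κ)}
  {p25, p26} × {ι, λ} = {(p25,ι), (p25,λ), (p26,ι), (p26,λ)}
  {p25, p26} × {ι, κ, λ} = {(p25,ι), (p25,κ), (p25,λ), (p26,ι), (p26,κ), (p26,λ)}
These 9 distinct sets form the basis B.
Close under arbitrary unions to get τ_{X×Y}; counting gives |τ_{X×Y}| = 14.


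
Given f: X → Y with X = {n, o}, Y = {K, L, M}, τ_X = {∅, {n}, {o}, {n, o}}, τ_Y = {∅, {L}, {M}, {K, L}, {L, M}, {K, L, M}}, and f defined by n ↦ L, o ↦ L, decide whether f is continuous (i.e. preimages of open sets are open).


f IS continuous.

Compute f^{-1}(U) for each U ∈ τ_Y:
  U = ∅: f^{-1}(U) = ∅ ∈ τ_X ✓.
  U = {L}: f^{-1}(U) = {n, o} ∈ τ_X ✓.
  U = {M}: f^{-1}(U) = ∅ ∈ τ_X ✓.
  U = {K, L}: f^{-1}(U) = {n, o} ∈ τ_X ✓.
  U = {L, M}: f^{-1}(U) = {n, o} ∈ τ_X ✓.
  U = {K, L, M}: f^{-1}(U) = {n, o} ∈ τ_X ✓.
Every preimage lies in τ_X, so f IS continuous.


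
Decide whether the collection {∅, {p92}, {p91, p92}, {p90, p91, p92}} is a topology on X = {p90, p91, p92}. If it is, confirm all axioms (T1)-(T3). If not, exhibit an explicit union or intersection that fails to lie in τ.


τ IS a topology on X.

Axiom (T1): ∅ ∈ τ? Yes; X ∈ τ? Yes.
Axiom (T2/T3): check pairwise unions and intersections of members of τ.
All pairwise intersections and unions checked — each lies in τ. Therefore τ satisfies (T1), (T2), (T3): it IS a topology on X.


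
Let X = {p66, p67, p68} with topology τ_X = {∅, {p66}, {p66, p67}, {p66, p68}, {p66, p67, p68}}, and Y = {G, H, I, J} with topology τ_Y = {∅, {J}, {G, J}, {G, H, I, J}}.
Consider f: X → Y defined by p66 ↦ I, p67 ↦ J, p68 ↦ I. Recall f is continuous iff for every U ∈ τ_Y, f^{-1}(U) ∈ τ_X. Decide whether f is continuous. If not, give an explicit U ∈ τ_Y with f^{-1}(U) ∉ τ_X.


f is NOT continuous.

Compute f^{-1}(U) for each U ∈ τ_Y:
  U = ∅: f^{-1}(U) = ∅ ∈ τ_X ✓.
  U = {J}: f^{-1}(U) = {p67} ∉ τ_X ✗.
  U = {G, J}: f^{-1}(U) = {p67} ∉ τ_X ✗.
  U = {G, H, I, J}: f^{-1}(U) = {p66, p67, p68} ∈ τ_X ✓.
Found U = {J} with f^{-1}(U) = {p67} not in τ_X. Therefore f is NOT continuous.
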